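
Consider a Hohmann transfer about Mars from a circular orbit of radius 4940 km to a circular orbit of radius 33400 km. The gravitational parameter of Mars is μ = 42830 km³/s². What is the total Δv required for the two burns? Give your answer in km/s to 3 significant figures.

Δv = 1.50 km/s

Transfer-ellipse semi-major axis a_t = (r₁ + r₂)/2 = (4940 + 33400)/2 = 19170 km.
Circular speed at r₁: v₁ = √(μ/r₁) = √(42830/4940) = 2.9445 km/s.
Transfer-orbit speed at r₁ (vis-viva equation): v_p = √[μ(2/r₁ − 1/a_t)] = 3.8866 km/s.
First burn Δv₁ = |v_p − v₁| = 0.9421 km/s.
At r₂, v₂ = √(μ/r₂) = 1.13240 km/s.
Transfer-orbit speed at r₂: v_a = √[μ(2/r₂ − 1/a_t)] = 0.574848 km/s.
Second burn Δv₂ = |v₂ − v_a| = 0.5576 km/s.
Δv = Δv₁ + Δv₂ = 0.9421 + 0.5576 = 1.500 km/s.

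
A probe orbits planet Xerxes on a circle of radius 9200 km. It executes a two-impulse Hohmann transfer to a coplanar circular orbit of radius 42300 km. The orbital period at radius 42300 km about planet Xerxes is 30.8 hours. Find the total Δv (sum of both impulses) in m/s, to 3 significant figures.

From Kepler's third law T² = 4π²r³/μ at r = 42300 km, T = 30.8 hours = 30.8 × 3600 s = 1.1088×10^5 s: μ = 4π²r³/T² = 2.43038×10^5 km³/s².
Transfer-ellipse semi-major axis a_t = (r₁ + r₂)/2 = (9200 + 42300)/2 = 25750 km.
Circular speed at r₁: v₁ = √(μ/r₁) = √(2.43038×10^5/9200) = 5.140 km/s.
Transfer-orbit speed at r₁ (vis-viva): v_p = √[μ(2/r₁ − 1/a_t)] = 6.588 km/s.
First burn Δv₁ = |v_p − v₁| = 1.448 km/s.
Circular speed at r₂: v₂ = √(μ/r₂) = 2.3970 km/s.
Transfer-orbit speed at r₂: v_a = √[μ(2/r₂ − 1/a_t)] = 1.4328 km/s.
Second burn Δv₂ = |v₂ − v_a| = 0.9642 km/s.
Total Δv = Δv₁ + Δv₂ = 2.412 km/s.

Δv = 2410 m/s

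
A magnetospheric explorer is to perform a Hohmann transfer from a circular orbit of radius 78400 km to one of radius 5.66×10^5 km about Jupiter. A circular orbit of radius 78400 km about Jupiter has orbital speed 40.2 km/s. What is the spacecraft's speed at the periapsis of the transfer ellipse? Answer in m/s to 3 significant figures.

From the circular-orbit relation v² = μ/r at r = 78400 km: μ = v²r = (40.2)² × 78400 = 1.26698×10^8 km³/s².
The Hohmann ellipse has a_t = (r₁ + r₂)/2 = 3.222×10^5 km.
At periapsis, r = 78400 km.
From the vis-viva equation, v = √[μ(2/r − 1/a_t)] = 53.28 km/s.

v = 53300 m/s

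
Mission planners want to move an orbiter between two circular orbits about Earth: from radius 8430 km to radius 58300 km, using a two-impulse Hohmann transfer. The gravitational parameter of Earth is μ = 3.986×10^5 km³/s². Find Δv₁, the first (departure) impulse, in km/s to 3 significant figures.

Transfer-ellipse semi-major axis a_t = (r₁ + r₂)/2 = (8430 + 58300)/2 = 33365 km.
On the circular orbit at r = 8430 km, v_c = √(μ/r) = 6.8763 km/s.
Transfer-orbit speed at the same r (vis-viva, a = a_t): v_t = √[μ(2/r − 1/a_t)] = 9.0896 km/s.
Δv₁ = |v_t − v_c| = |9.0896 − 6.8763| = 2.213 km/s.

Δv₁ = 2.21 km/s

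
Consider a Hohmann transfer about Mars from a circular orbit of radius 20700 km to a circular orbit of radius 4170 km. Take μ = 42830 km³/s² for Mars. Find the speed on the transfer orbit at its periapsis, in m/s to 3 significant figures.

Transfer-ellipse semi-major axis a_t = (r₁ + r₂)/2 = (20700 + 4170)/2 = 12435 km.
At periapsis, r = 4170 km.
Applying v² = μ(2/r − 1/a_t): v = 4.135 km/s.

v = 4130 m/s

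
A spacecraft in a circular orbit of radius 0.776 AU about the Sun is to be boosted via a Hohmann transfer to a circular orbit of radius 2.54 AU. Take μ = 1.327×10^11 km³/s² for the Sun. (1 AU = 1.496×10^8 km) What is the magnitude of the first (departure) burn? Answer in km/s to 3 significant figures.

In km: r₁ = 0.776 × 1.496×10^8 = 1.160896×10^8 km; r₂ = 2.54 × 1.496×10^8 = 3.79984×10^8 km.
Semi-major axis of the transfer orbit: a_t = (1.160896×10^8 + 3.79984×10^8)/2 = 2.480368×10^8 km.
Circular speed at r = 1.160896×10^8 km: v_c = √(μ/r) = 33.810 km/s.
Transfer-orbit speed at the same r (vis-viva, a = a_t): v_t = √[μ(2/r − 1/a_t)] = 41.847 km/s.
Δv₁ = |v_t − v_c| = |41.847 − 33.810| = 8.037 km/s.

Δv₁ = 8.04 km/s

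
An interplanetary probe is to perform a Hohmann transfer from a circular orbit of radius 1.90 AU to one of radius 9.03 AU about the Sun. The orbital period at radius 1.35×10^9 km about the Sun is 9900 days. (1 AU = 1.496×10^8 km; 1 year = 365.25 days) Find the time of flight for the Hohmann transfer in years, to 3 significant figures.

t = 6.39 years

From Kepler's third law T² = 4π²r³/μ at r = 1.35×10^9 km, T = 9900 days = 9900 × 86400 s = 8.5536×10^8 s: μ = 4π²r³/T² = 1.32759×10^11 km³/s².
In km: r₁ = 1.90 × 1.496×10^8 = 2.8424×10^8 km; r₂ = 9.03 × 1.496×10^8 = 1.350888×10^9 km.
The Hohmann ellipse has a_t = (r₁ + r₂)/2 = 8.17564×10^8 km.
Transfer time t = π√(a_t³/μ) = π√((8.17564×10^8)³ / 1.32759×10^11) = 2.016×10^8 s.
Converting: 2.016×10^8 s ÷ 3.15576×10^7 s/year (365.25 × 86400) = 6.39 years.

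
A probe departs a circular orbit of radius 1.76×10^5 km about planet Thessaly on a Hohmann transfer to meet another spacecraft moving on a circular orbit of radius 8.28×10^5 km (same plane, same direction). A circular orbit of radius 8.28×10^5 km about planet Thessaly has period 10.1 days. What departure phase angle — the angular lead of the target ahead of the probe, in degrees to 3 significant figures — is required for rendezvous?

φ = 95.0°

From Kepler's third law T² = 4π²r³/μ at r = 8.28×10^5 km, T = 10.1 days = 10.1 × 86400 s = 8.7264×10^5 s: μ = 4π²r³/T² = 2.94293×10^7 km³/s².
Transfer-ellipse semi-major axis a_t = (r₁ + r₂)/2 = (1.760×10^5 + 8.280×10^5)/2 = 5.020×10^5 km.
Transfer time t = π√(a_t³/μ) = 2.060×10^5 s.
Target angular speed ω₂ = √(μ/r₂³) = 7.200×10^-6 rad/s.
Angle swept by the target during transfer: ω₂·t = 1.483 rad = 84.97°.
Arrival is 180° from departure on the ellipse, so φ = 180° − 84.97° = 95.0°.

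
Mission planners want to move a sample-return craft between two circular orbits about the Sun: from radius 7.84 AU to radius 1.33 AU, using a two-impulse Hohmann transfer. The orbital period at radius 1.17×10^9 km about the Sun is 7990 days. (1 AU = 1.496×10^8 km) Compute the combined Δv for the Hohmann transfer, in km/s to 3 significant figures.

Δv = 12.9 km/s

From Kepler's third law T² = 4π²r³/μ at r = 1.17×10^9 km, T = 7990 days = 7990 × 86400 s = 6.90336×10^8 s: μ = 4π²r³/T² = 1.32677×10^11 km³/s².
In km: r₁ = 7.84 × 1.496×10^8 = 1.172864×10^9 km; r₂ = 1.33 × 1.496×10^8 = 1.98968×10^8 km.
The Hohmann ellipse has a_t = (r₁ + r₂)/2 = 6.85916×10^8 km.
Circular speed at r₁: v₁ = √(μ/r₁) = √(1.32677×10^11/1.172864×10^9) = 10.636 km/s.
On the transfer ellipse at r₁, v² = μ(2/r − 1/a) gives v_a = √[μ(2/r₁ − 1/a_t)] = 5.7284 km/s.
First burn Δv₁ = |v_a − v₁| = 4.908 km/s.
Circular speed at r₂: v₂ = √(μ/r₂) = 25.823 km/s.
Transfer-orbit speed at r₂: v_p = √[μ(2/r₂ − 1/a_t)] = 33.767 km/s.
Second burn Δv₂ = |v₂ − v_p| = 7.944 km/s.
Δv = Δv₁ + Δv₂ = 4.908 + 7.944 = 12.85 km/s.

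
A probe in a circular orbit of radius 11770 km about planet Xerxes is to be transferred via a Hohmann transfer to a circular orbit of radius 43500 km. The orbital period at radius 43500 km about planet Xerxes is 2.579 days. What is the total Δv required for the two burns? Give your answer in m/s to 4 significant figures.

From Kepler's third law T² = 4π²r³/μ at r = 43500 km, T = 2.579 days = 2.579 × 86400 s = 2.228256×10^5 s: μ = 4π²r³/T² = 65448.1 km³/s².
The Hohmann ellipse has a_t = (r₁ + r₂)/2 = 27635 km.
Circular speed at r₁: v₁ = √(μ/r₁) = √(65448.1/11770) = 2.35809 km/s.
On the transfer ellipse at r₁, vis-viva equation gives v_p = √[μ(2/r₁ − 1/a_t)] = 2.95853 km/s.
First burn Δv₁ = |v_p − v₁| = 0.60044 km/s.
At r₂, v₂ = √(μ/r₂) = 1.2266 km/s.
Transfer-orbit speed at r₂: v_a = √[μ(2/r₂ − 1/a_t)] = 0.80050 km/s.
Second burn Δv₂ = |v₂ − v_a| = 0.42610 km/s.
Total Δv = Δv₁ + Δv₂ = 1.027 km/s.

Δv = 1027 m/s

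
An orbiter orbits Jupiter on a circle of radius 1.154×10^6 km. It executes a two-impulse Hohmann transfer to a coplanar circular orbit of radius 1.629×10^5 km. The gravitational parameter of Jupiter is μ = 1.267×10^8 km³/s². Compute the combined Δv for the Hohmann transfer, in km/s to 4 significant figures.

Δv = 14.30 km/s

Transfer-ellipse semi-major axis a_t = (r₁ + r₂)/2 = (1.154×10^6 + 1.629×10^5)/2 = 6.5845×10^5 km.
Circular speed at r₁: v₁ = √(μ/r₁) = √(1.267×10^8/1.154×10^6) = 10.478 km/s.
On the transfer ellipse at r₁, vis-viva equation gives v_a = √[μ(2/r₁ − 1/a_t)] = 5.2118 km/s.
First burn Δv₁ = |v_a − v₁| = 5.266 km/s.
Circular speed at r₂: v₂ = √(μ/r₂) = 27.889 km/s.
Transfer-orbit speed at r₂: v_p = √[μ(2/r₂ − 1/a_t)] = 36.921 km/s.
Second burn Δv₂ = |v₂ − v_p| = 9.032 km/s.
Δv = Δv₁ + Δv₂ = 5.266 + 9.032 = 14.30 km/s.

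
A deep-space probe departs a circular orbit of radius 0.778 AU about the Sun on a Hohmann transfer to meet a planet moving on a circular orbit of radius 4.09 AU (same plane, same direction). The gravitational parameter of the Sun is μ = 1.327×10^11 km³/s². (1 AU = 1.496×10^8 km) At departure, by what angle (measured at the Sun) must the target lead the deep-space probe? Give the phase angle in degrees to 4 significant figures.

φ = 97.36°

In km: r₁ = 0.778 × 1.496×10^8 = 1.163888×10^8 km; r₂ = 4.09 × 1.496×10^8 = 6.11864×10^8 km.
Semi-major axis of the transfer orbit: a_t = (1.163888×10^8 + 6.11864×10^8)/2 = 3.641264×10^8 km.
Transfer time t = π√(a_t³/μ) = 5.992×10^7 s.
Target angular speed ω₂ = √(μ/r₂³) = 2.407×10^-8 rad/s.
Angle swept by the target during transfer: ω₂·t = 1.4423 rad = 82.64°.
Arrival is 180° from departure on the ellipse, so φ = 180° − 82.64° = 97.36°.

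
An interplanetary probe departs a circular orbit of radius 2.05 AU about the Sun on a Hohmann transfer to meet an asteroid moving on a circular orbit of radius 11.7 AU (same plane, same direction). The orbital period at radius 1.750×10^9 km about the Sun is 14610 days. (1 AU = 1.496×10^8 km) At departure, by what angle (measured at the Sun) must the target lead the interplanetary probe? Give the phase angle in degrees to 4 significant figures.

φ = 98.92°

From Kepler's third law T² = 4π²r³/μ at r = 1.750×10^9 km, T = 14610 days = 14610 × 86400 s = 1.262304×10^9 s: μ = 4π²r³/T² = 1.32784×10^11 km³/s².
In km: r₁ = 2.05 × 1.496×10^8 = 3.0668×10^8 km; r₂ = 11.7 × 1.496×10^8 = 1.75032×10^9 km.
The Hohmann ellipse has a_t = (r₁ + r₂)/2 = 1.0285×10^9 km.
The half-period of the transfer ellipse is t = π√(a_t³/μ) = 2.8437×10^8 s.
Target angular speed ω₂ = √(μ/r₂³) = 4.9762×10^-9 rad/s.
Angle swept by the target during transfer: ω₂·t = 1.4151 rad = 81.08°.
The interplanetary probe traverses 180° on the transfer ellipse, so the target must lead by 180° − 81.08° = 98.92°.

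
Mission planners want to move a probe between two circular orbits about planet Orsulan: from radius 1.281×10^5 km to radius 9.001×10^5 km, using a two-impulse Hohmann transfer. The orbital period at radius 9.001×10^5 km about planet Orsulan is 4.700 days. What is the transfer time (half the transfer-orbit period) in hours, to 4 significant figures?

t = 24.35 hours

From Kepler's third law T² = 4π²r³/μ at r = 9.001×10^5 km, T = 4.700 days = 4.700 × 86400 s = 4.0608×10^5 s: μ = 4π²r³/T² = 1.74586×10^8 km³/s².
Semi-major axis of the transfer orbit: a_t = (1.281×10^5 + 9.001×10^5)/2 = 5.141×10^5 km.
By Kepler's third law the transfer-orbit period is T = 2π√(a_t³/μ), so t = T/2 = 87643 s.
Converting: 87643 s ÷ 3600 s/hour = 24.35 hours.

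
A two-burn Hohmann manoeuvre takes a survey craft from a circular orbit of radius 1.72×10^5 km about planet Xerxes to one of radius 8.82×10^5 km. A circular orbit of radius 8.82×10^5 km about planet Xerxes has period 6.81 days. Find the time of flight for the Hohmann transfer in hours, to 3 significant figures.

From Kepler's third law T² = 4π²r³/μ at r = 8.82×10^5 km, T = 6.81 days = 6.81 × 86400 s = 5.88384×10^5 s: μ = 4π²r³/T² = 7.82427×10^7 km³/s².
The Hohmann ellipse has a_t = (r₁ + r₂)/2 = 5.270×10^5 km.
By Kepler's third law the transfer-orbit period is T = 2π√(a_t³/μ), so t = T/2 = 1.3588×10^5 s.
Converting: 1.3588×10^5 s ÷ 3600 s/hour = 37.7 hours.

t = 37.7 hours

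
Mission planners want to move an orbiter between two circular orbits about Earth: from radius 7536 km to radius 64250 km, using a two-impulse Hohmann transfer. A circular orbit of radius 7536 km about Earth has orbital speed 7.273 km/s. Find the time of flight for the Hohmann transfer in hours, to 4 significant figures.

t = 9.399 hours

From the circular-orbit relation v² = μ/r at r = 7536 km: μ = v²r = (7.273)² × 7536 = 3.98628×10^5 km³/s².
Transfer-ellipse semi-major axis a_t = (r₁ + r₂)/2 = (7536 + 64250)/2 = 35893 km.
Half the transfer-orbit period gives t = π√(a_t³/μ) = 33836 s.
Converting: 33836 s ÷ 3600 s/hour = 9.399 hours.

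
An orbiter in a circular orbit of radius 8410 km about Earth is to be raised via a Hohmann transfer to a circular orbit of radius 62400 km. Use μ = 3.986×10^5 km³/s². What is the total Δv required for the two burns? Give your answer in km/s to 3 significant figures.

Δv = 3.55 km/s

The Hohmann ellipse has a_t = (r₁ + r₂)/2 = 35405 km.
At r₁ the circular-orbit speed is v₁ = √(μ/r₁) = 6.8845 km/s.
Transfer-orbit speed at r₁ (v² = μ(2/r − 1/a)): v_p = √[μ(2/r₁ − 1/a_t)] = 9.1397 km/s.
First burn Δv₁ = |v_p − v₁| = 2.255 km/s.
Circular speed at r₂: v₂ = √(μ/r₂) = 2.5274 km/s.
Transfer-orbit speed at r₂: v_a = √[μ(2/r₂ − 1/a_t)] = 1.2318 km/s.
Second burn Δv₂ = |v₂ − v_a| = 1.296 km/s.
Total Δv = Δv₁ + Δv₂ = 3.551 km/s.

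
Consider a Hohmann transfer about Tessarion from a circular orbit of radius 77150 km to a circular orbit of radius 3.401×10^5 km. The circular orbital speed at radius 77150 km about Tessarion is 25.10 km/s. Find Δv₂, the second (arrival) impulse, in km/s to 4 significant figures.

From the circular-orbit relation v² = μ/r at r = 77150 km: μ = v²r = (25.10)² × 77150 = 4.86053×10^7 km³/s².
Semi-major axis of the transfer orbit: a_t = (77150 + 3.401×10^5)/2 = 2.08625×10^5 km.
Circular speed at r = 3.401×10^5 km: v_c = √(μ/r) = 11.955 km/s.
Vis-viva on the transfer ellipse at r = 3.401×10^5 km gives v_t = √[μ(2/r − 1/a_t)] = 7.2698 km/s.
Δv₂ = |v_t − v_c| = |7.2698 − 11.955| = 4.685 km/s.

Δv₂ = 4.685 km/s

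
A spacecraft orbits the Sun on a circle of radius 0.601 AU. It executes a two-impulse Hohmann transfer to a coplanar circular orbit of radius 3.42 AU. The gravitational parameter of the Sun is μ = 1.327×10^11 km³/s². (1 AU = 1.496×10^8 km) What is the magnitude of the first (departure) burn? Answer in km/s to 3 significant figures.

Δv₁ = 11.7 km/s

In km: r₁ = 0.601 × 1.496×10^8 = 8.99096×10^7 km; r₂ = 3.42 × 1.496×10^8 = 5.11632×10^8 km.
The Hohmann ellipse has a_t = (r₁ + r₂)/2 = 3.007708×10^8 km.
Circular speed at r = 8.99096×10^7 km: v_c = √(μ/r) = 38.42 km/s.
Vis-viva on the transfer ellipse at r = 8.99096×10^7 km gives v_t = √[μ(2/r − 1/a_t)] = 50.11 km/s.
Δv₁ = |v_t − v_c| = |50.11 − 38.42| = 11.69 km/s.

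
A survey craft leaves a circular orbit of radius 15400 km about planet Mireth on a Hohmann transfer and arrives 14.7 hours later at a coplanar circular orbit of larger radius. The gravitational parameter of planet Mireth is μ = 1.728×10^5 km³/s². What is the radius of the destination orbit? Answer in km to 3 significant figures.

r₂ = 57800 km

Transfer time t = 14.7 hours = 52920 s, and t = π√(a_t³/μ).
So a_t = (μ t²/π²)^(1/3) = (1.728×10^5 × (52920)² / π²)^(1/3) = 36601 km.
Since a_t = (r₁ + r₂)/2, r₂ = 2a_t − r₁ = 2×36601 − 15400 = 57802 km.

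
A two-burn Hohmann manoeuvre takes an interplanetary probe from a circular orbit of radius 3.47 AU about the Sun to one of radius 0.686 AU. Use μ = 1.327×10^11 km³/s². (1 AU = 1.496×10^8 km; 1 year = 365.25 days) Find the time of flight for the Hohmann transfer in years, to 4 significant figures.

t = 1.498 years

In km: r₁ = 3.47 × 1.496×10^8 = 5.19112×10^8 km; r₂ = 0.686 × 1.496×10^8 = 1.026256×10^8 km.
Transfer-ellipse semi-major axis a_t = (r₁ + r₂)/2 = (5.19112×10^8 + 1.026256×10^8)/2 = 3.108688×10^8 km.
Transfer time t = π√(a_t³/μ) = π√((3.108688×10^8)³ / 1.327×10^11) = 4.727×10^7 s.
Converting: 4.727×10^7 s ÷ 3.15576×10^7 s/year (365.25 × 86400) = 1.498 years.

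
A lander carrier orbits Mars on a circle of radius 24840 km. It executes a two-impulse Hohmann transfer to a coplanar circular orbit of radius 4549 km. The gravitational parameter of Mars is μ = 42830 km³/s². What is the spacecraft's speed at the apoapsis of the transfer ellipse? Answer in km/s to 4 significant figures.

v = 0.7306 km/s

Transfer-ellipse semi-major axis a_t = (r₁ + r₂)/2 = (24840 + 4549)/2 = 14694.5 km.
The apoapsis of the transfer ellipse is at r = 24840 km.
From the vis-viva equation, v = √[μ(2/r − 1/a_t)] = 0.7306 km/s.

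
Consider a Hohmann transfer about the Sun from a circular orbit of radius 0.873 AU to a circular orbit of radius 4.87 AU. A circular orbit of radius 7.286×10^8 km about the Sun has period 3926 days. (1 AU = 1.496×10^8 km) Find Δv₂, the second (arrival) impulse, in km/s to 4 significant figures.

From Kepler's third law T² = 4π²r³/μ at r = 7.286×10^8 km, T = 3926 days = 3926 × 86400 s = 3.392064×10^8 s: μ = 4π²r³/T² = 1.32709×10^11 km³/s².
In km: r₁ = 0.873 × 1.496×10^8 = 1.306008×10^8 km; r₂ = 4.87 × 1.496×10^8 = 7.28552×10^8 km.
Semi-major axis of the transfer orbit: a_t = (1.306008×10^8 + 7.28552×10^8)/2 = 4.295764×10^8 km.
On the circular orbit at r = 7.28552×10^8 km, v_c = √(μ/r) = 13.4964 km/s.
Vis-viva on the transfer ellipse at r = 7.28552×10^8 km gives v_t = √[μ(2/r − 1/a_t)] = 7.44170 km/s.
Δv₂ = |v_t − v_c| = |7.44170 − 13.4964| = 6.055 km/s.

Δv₂ = 6.055 km/s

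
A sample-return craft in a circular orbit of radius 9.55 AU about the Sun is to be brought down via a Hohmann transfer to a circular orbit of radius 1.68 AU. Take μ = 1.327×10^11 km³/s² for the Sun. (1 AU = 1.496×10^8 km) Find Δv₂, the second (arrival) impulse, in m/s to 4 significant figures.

Δv₂ = 6989 m/s

In km: r₁ = 9.55 × 1.496×10^8 = 1.42868×10^9 km; r₂ = 1.68 × 1.496×10^8 = 2.51328×10^8 km.
The Hohmann ellipse has a_t = (r₁ + r₂)/2 = 8.40004×10^8 km.
Circular speed at r = 2.51328×10^8 km: v_c = √(μ/r) = 22.978 km/s.
Transfer-orbit speed at the same r (vis-viva, a = a_t): v_t = √[μ(2/r − 1/a_t)] = 29.967 km/s.
Δv₂ = |v_t − v_c| = |29.967 − 22.978| = 6.989 km/s.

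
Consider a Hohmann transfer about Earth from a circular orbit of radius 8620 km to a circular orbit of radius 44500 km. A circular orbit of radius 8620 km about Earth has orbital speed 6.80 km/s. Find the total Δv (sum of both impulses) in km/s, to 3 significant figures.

From the circular-orbit relation v² = μ/r at r = 8620 km: μ = v²r = (6.80)² × 8620 = 3.98589×10^5 km³/s².
Semi-major axis of the transfer orbit: a_t = (8620 + 44500)/2 = 26560 km.
At r₁ the circular-orbit speed is v₁ = √(μ/r₁) = 6.800 km/s.
On the transfer ellipse at r₁, vis-viva equation gives v_p = √[μ(2/r₁ − 1/a_t)] = 8.802 km/s.
First burn Δv₁ = |v_p − v₁| = 2.002 km/s.
Circular speed at r₂: v₂ = √(μ/r₂) = 2.993 km/s.
Transfer-orbit speed at r₂: v_a = √[μ(2/r₂ − 1/a_t)] = 1.705 km/s.
Second burn Δv₂ = |v₂ − v_a| = 1.288 km/s.
Δv = Δv₁ + Δv₂ = 2.002 + 1.288 = 3.290 km/s.

Δv = 3.29 km/s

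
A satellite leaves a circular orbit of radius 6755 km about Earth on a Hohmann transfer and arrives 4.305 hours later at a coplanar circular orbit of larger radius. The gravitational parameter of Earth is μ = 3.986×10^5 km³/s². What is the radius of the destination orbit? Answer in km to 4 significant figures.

Transfer time t = 4.305 hours = 15498 s, and t = π√(a_t³/μ).
So a_t = (μ t²/π²)^(1/3) = (3.986×10^5 × (15498)² / π²)^(1/3) = 21327 km.
Since a_t = (r₁ + r₂)/2, r₂ = 2a_t − r₁ = 2×21327 − 6755 = 35899 km.

r₂ = 35900 km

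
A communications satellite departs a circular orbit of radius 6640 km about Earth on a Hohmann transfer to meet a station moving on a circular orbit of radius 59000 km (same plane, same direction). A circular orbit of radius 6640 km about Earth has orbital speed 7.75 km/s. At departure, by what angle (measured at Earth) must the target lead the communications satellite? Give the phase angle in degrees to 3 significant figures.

From the circular-orbit relation v² = μ/r at r = 6640 km: μ = v²r = (7.75)² × 6640 = 3.98815×10^5 km³/s².
Transfer-ellipse semi-major axis a_t = (r₁ + r₂)/2 = (6640 + 59000)/2 = 32820 km.
Transfer time t = π√(a_t³/μ) = 29578 s.
Target angular speed ω₂ = √(μ/r₂³) = 4.4066×10^-5 rad/s.
Angle swept by the target during transfer: ω₂·t = 1.3034 rad = 74.68°.
Arrival is 180° from departure on the ellipse, so φ = 180° − 74.68° = 105°.

φ = 105°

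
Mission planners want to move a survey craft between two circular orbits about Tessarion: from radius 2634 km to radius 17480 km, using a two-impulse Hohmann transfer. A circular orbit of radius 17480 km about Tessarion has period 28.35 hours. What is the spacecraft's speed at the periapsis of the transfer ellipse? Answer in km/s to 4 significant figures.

From Kepler's third law T² = 4π²r³/μ at r = 17480 km, T = 28.35 hours = 28.35 × 3600 s = 1.0206×10^5 s: μ = 4π²r³/T² = 20242.9 km³/s².
Transfer-ellipse semi-major axis a_t = (r₁ + r₂)/2 = (2634 + 17480)/2 = 10057 km.
At periapsis, r = 2634 km.
From the vis-viva equation, v = √[μ(2/r − 1/a_t)] = 3.655 km/s.

v = 3.655 km/s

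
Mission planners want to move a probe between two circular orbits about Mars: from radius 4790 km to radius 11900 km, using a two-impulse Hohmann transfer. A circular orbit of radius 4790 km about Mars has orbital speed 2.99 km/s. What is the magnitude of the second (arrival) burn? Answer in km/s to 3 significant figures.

From the circular-orbit relation v² = μ/r at r = 4790 km: μ = v²r = (2.99)² × 4790 = 42823.1 km³/s².
Semi-major axis of the transfer orbit: a_t = (4790 + 11900)/2 = 8345 km.
Circular speed at r = 11900 km: v_c = √(μ/r) = 1.8970 km/s.
Transfer-orbit speed at the same r (vis-viva, a = a_t): v_t = √[μ(2/r − 1/a_t)] = 1.4372 km/s.
Δv₂ = |v_t − v_c| = |1.4372 − 1.8970| = 0.4598 km/s.

Δv₂ = 0.460 km/s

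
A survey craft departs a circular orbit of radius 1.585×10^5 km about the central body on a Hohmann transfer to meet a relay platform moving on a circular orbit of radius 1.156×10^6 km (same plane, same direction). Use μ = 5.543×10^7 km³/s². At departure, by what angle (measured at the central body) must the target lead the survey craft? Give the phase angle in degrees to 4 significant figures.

φ = 102.8°

The Hohmann ellipse has a_t = (r₁ + r₂)/2 = 6.5725×10^5 km.
The half-period of the transfer ellipse is t = π√(a_t³/μ) = 2.2484×10^5 s.
Target angular speed ω₂ = √(μ/r₂³) = 5.9901×10^-6 rad/s.
Angle swept by the target during transfer: ω₂·t = 1.3468 rad = 77.17°.
The survey craft traverses 180° on the transfer ellipse, so the target must lead by 180° − 77.17° = 102.8°.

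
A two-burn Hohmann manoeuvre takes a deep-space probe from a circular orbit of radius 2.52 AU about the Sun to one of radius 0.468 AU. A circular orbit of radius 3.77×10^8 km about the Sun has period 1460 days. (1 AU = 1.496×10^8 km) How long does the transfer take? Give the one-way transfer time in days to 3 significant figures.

From Kepler's third law T² = 4π²r³/μ at r = 3.77×10^8 km, T = 1460 days = 1460 × 86400 s = 1.26144×10^8 s: μ = 4π²r³/T² = 1.32938×10^11 km³/s².
In km: r₁ = 2.52 × 1.496×10^8 = 3.76992×10^8 km; r₂ = 0.468 × 1.496×10^8 = 7.00128×10^7 km.
Transfer-ellipse semi-major axis a_t = (r₁ + r₂)/2 = (3.76992×10^8 + 7.00128×10^7)/2 = 2.235024×10^8 km.
By Kepler's third law the transfer-orbit period is T = 2π√(a_t³/μ), so t = T/2 = 2.879×10^7 s.
Converting: 2.879×10^7 s ÷ 86400 s/day = 333 days.

t = 333 days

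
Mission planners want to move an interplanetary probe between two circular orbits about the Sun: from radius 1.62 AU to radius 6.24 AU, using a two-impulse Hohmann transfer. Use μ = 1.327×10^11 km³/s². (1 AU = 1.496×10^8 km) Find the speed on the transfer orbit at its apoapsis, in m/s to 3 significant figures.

v = 7650 m/s

In km: r₁ = 1.62 × 1.496×10^8 = 2.42352×10^8 km; r₂ = 6.24 × 1.496×10^8 = 9.33504×10^8 km.
Transfer-ellipse semi-major axis a_t = (r₁ + r₂)/2 = (2.42352×10^8 + 9.33504×10^8)/2 = 5.87928×10^8 km.
The apoapsis of the transfer ellipse is at r = 9.33504×10^8 km.
From the vis-viva equation, v = √[μ(2/r − 1/a_t)] = 7.655 km/s.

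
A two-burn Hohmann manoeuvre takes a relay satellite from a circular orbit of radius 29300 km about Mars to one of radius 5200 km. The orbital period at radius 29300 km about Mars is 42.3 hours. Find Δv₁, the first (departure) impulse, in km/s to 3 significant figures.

Δv₁ = 0.545 km/s

From Kepler's third law T² = 4π²r³/μ at r = 29300 km, T = 42.3 hours = 42.3 × 3600 s = 1.5228×10^5 s: μ = 4π²r³/T² = 42823.0 km³/s².
Transfer-ellipse semi-major axis a_t = (r₁ + r₂)/2 = (29300 + 5200)/2 = 17250 km.
On the circular orbit at r = 29300 km, v_c = √(μ/r) = 1.209 km/s.
Transfer-orbit speed at the same r (vis-viva, a = a_t): v_t = √[μ(2/r − 1/a_t)] = 0.6638 km/s.
Δv₁ = |v_t − v_c| = |0.6638 − 1.209| = 0.5452 km/s.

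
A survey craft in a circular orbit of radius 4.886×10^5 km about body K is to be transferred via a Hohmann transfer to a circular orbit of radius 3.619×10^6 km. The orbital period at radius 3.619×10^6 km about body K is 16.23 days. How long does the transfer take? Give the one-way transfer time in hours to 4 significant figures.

From Kepler's third law T² = 4π²r³/μ at r = 3.619×10^6 km, T = 16.23 days = 16.23 × 86400 s = 1.402272×10^6 s: μ = 4π²r³/T² = 9.51614×10^8 km³/s².
The Hohmann ellipse has a_t = (r₁ + r₂)/2 = 2.0538×10^6 km.
Half the transfer-orbit period gives t = π√(a_t³/μ) = 2.9975×10^5 s.
Converting: 2.9975×10^5 s ÷ 3600 s/hour = 83.26 hours.

t = 83.26 hours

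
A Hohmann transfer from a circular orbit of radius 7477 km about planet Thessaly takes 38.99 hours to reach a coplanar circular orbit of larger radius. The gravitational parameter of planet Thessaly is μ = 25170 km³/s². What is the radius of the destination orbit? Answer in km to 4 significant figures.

Transfer time t = 38.99 hours = 1.40364×10^5 s, and t = π√(a_t³/μ).
So a_t = (μ t²/π²)^(1/3) = (25170 × (1.40364×10^5)² / π²)^(1/3) = 36900 km.
Since a_t = (r₁ + r₂)/2, r₂ = 2a_t − r₁ = 2×36900 − 7477 = 66323 km.

r₂ = 66320 km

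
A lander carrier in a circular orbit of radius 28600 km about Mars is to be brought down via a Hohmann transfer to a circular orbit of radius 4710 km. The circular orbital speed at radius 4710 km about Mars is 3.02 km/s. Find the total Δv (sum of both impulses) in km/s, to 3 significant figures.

Δv = 1.51 km/s

From the circular-orbit relation v² = μ/r at r = 4710 km: μ = v²r = (3.02)² × 4710 = 42957.1 km³/s².
Transfer-ellipse semi-major axis a_t = (r₁ + r₂)/2 = (28600 + 4710)/2 = 16655 km.
At r₁ the circular-orbit speed is v₁ = √(μ/r₁) = 1.22556 km/s.
Transfer-orbit speed at r₁ (vis-viva equation): v_a = √[μ(2/r₁ − 1/a_t)] = 0.651737 km/s.
First burn Δv₁ = |v_a − v₁| = 0.5738 km/s.
Circular speed at r₂: v₂ = √(μ/r₂) = 3.0200 km/s.
Transfer-orbit speed at r₂: v_p = √[μ(2/r₂ − 1/a_t)] = 3.9575 km/s.
Second burn Δv₂ = |v₂ − v_p| = 0.9375 km/s.
Δv = Δv₁ + Δv₂ = 0.5738 + 0.9375 = 1.511 km/s.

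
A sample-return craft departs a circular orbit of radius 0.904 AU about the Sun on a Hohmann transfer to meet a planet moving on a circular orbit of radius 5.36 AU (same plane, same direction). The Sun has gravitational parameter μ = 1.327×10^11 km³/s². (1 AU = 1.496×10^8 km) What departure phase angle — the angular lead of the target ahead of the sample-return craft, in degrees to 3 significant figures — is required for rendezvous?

φ = 99.6°

In km: r₁ = 0.904 × 1.496×10^8 = 1.352384×10^8 km; r₂ = 5.36 × 1.496×10^8 = 8.01856×10^8 km.
Semi-major axis of the transfer orbit: a_t = (1.352384×10^8 + 8.01856×10^8)/2 = 4.685472×10^8 km.
Transfer time t = π√(a_t³/μ) = 8.74670×10^7 s.
Target angular speed ω₂ = √(μ/r₂³) = 1.60432×10^-8 rad/s.
Angle swept by the target during transfer: ω₂·t = 1.4033 rad = 80.40°.
The sample-return craft traverses 180° on the transfer ellipse, so the target must lead by 180° − 80.40° = 99.6°.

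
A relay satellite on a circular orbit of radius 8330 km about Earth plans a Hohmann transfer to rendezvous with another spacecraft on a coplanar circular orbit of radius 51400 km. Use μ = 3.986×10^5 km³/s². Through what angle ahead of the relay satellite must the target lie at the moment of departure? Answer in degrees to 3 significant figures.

Semi-major axis of the transfer orbit: a_t = (8330 + 51400)/2 = 29865 km.
The half-period of the transfer ellipse is t = π√(a_t³/μ) = 25682 s.
The target's mean motion on its circular orbit is ω₂ = √(μ/r₂³) = 5.4178×10^-5 rad/s.
Angle swept by the target during transfer: ω₂·t = 1.3914 rad = 79.72°.
Arrival is 180° from departure on the ellipse, so φ = 180° − 79.72° = 100°.

φ = 100°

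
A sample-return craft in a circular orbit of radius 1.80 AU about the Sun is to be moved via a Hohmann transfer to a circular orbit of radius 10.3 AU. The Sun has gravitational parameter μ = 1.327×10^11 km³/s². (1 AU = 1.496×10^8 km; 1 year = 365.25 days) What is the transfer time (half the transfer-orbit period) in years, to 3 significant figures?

In km: r₁ = 1.80 × 1.496×10^8 = 2.6928×10^8 km; r₂ = 10.3 × 1.496×10^8 = 1.54088×10^9 km.
Transfer-ellipse semi-major axis a_t = (r₁ + r₂)/2 = (2.6928×10^8 + 1.54088×10^9)/2 = 9.0508×10^8 km.
Half the transfer-orbit period gives t = π√(a_t³/μ) = 2.348×10^8 s.
Converting: 2.348×10^8 s ÷ 3.15576×10^7 s/year (365.25 × 86400) = 7.44 years.

t = 7.44 years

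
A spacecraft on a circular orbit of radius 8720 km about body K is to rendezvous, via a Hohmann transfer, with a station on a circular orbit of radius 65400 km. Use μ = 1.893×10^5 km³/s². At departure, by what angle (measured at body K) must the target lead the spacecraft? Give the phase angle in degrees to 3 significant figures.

φ = 103°

Semi-major axis of the transfer orbit: a_t = (8720 + 65400)/2 = 37060 km.
Transfer time t = π√(a_t³/μ) = 51510 s.
The target's mean motion on its circular orbit is ω₂ = √(μ/r₂³) = 2.601×10^-5 rad/s.
Angle swept by the target during transfer: ω₂·t = 1.340 rad = 76.78°.
Arrival is 180° from departure on the ellipse, so φ = 180° − 76.78° = 103°.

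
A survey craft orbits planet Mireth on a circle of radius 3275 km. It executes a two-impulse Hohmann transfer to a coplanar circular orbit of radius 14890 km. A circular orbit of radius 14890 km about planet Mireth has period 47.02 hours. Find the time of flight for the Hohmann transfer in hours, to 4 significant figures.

From Kepler's third law T² = 4π²r³/μ at r = 14890 km, T = 47.02 hours = 47.02 × 3600 s = 1.69272×10^5 s: μ = 4π²r³/T² = 4548.56 km³/s².
Transfer-ellipse semi-major axis a_t = (r₁ + r₂)/2 = (3275 + 14890)/2 = 9082.5 km.
Half the transfer-orbit period gives t = π√(a_t³/μ) = 40320 s.
Converting: 40320 s ÷ 3600 s/hour = 11.20 hours.

t = 11.20 hours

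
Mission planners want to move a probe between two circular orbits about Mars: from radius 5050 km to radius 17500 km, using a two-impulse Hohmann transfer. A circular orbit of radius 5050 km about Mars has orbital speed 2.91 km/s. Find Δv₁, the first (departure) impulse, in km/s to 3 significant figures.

From the circular-orbit relation v² = μ/r at r = 5050 km: μ = v²r = (2.91)² × 5050 = 42763.9 km³/s².
Semi-major axis of the transfer orbit: a_t = (5050 + 17500)/2 = 11275 km.
On the circular orbit at r = 5050 km, v_c = √(μ/r) = 2.9100 km/s.
Vis-viva on the transfer ellipse at r = 5050 km gives v_t = √[μ(2/r − 1/a_t)] = 3.6254 km/s.
Δv₁ = |v_t − v_c| = |3.6254 − 2.9100| = 0.7154 km/s.

Δv₁ = 0.715 km/s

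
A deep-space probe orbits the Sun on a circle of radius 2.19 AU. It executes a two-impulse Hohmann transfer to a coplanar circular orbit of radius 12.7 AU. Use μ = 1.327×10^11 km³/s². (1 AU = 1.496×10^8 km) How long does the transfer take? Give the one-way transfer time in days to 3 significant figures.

t = 3710 days

In km: r₁ = 2.19 × 1.496×10^8 = 3.27624×10^8 km; r₂ = 12.7 × 1.496×10^8 = 1.89992×10^9 km.
Transfer-ellipse semi-major axis a_t = (r₁ + r₂)/2 = (3.27624×10^8 + 1.89992×10^9)/2 = 1.113772×10^9 km.
Half the transfer-orbit period gives t = π√(a_t³/μ) = 3.206×10^8 s.
Converting: 3.206×10^8 s ÷ 86400 s/day = 3710 days.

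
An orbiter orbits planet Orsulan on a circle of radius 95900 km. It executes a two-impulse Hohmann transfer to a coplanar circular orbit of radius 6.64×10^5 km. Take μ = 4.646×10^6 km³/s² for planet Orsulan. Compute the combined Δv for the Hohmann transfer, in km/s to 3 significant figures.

Δv = 3.56 km/s

Transfer-ellipse semi-major axis a_t = (r₁ + r₂)/2 = (95900 + 6.640×10^5)/2 = 3.7995×10^5 km.
At r₁ the circular-orbit speed is v₁ = √(μ/r₁) = 6.960 km/s.
On the transfer ellipse at r₁, vis-viva equation gives v_p = √[μ(2/r₁ − 1/a_t)] = 9.201 km/s.
First burn Δv₁ = |v_p − v₁| = 2.241 km/s.
At r₂, v₂ = √(μ/r₂) = 2.645 km/s.
Transfer-orbit speed at r₂: v_a = √[μ(2/r₂ − 1/a_t)] = 1.329 km/s.
Second burn Δv₂ = |v₂ − v_a| = 1.316 km/s.
Δv = Δv₁ + Δv₂ = 2.241 + 1.316 = 3.557 km/s.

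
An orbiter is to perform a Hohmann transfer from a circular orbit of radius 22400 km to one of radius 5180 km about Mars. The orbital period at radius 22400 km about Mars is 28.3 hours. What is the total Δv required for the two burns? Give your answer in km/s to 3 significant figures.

From Kepler's third law T² = 4π²r³/μ at r = 22400 km, T = 28.3 hours = 28.3 × 3600 s = 1.0188×10^5 s: μ = 4π²r³/T² = 42749.0 km³/s².
The Hohmann ellipse has a_t = (r₁ + r₂)/2 = 13790 km.
Circular speed at r₁: v₁ = √(μ/r₁) = √(42749.0/22400) = 1.3815 km/s.
On the transfer ellipse at r₁, v² = μ(2/r − 1/a) gives v_a = √[μ(2/r₁ − 1/a_t)] = 0.84668 km/s.
First burn Δv₁ = |v_a − v₁| = 0.5348 km/s.
Circular speed at r₂: v₂ = √(μ/r₂) = 2.87275 km/s.
Transfer-orbit speed at r₂: v_p = √[μ(2/r₂ − 1/a_t)] = 3.66134 km/s.
Second burn Δv₂ = |v₂ − v_p| = 0.7886 km/s.
Δv = Δv₁ + Δv₂ = 0.5348 + 0.7886 = 1.323 km/s.

Δv = 1.32 km/s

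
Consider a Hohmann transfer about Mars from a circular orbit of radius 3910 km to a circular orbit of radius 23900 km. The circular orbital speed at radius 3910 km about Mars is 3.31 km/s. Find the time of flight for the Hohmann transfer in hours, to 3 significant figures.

t = 6.91 hours

From the circular-orbit relation v² = μ/r at r = 3910 km: μ = v²r = (3.31)² × 3910 = 42838.4 km³/s².
Transfer-ellipse semi-major axis a_t = (r₁ + r₂)/2 = (3910 + 23900)/2 = 13905 km.
Half the transfer-orbit period gives t = π√(a_t³/μ) = 24890 s.
Converting: 24890 s ÷ 3600 s/hour = 6.91 hours.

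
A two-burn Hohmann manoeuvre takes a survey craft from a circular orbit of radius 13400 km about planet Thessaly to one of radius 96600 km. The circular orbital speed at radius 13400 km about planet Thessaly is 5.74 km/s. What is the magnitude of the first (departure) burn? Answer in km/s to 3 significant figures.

Δv₁ = 1.87 km/s

From the circular-orbit relation v² = μ/r at r = 13400 km: μ = v²r = (5.74)² × 13400 = 4.41498×10^5 km³/s².
The Hohmann ellipse has a_t = (r₁ + r₂)/2 = 55000 km.
Circular speed at r = 13400 km: v_c = √(μ/r) = 5.740 km/s.
Vis-viva on the transfer ellipse at r = 13400 km gives v_t = √[μ(2/r − 1/a_t)] = 7.607 km/s.
Δv₁ = |v_t − v_c| = |7.607 − 5.740| = 1.867 km/s.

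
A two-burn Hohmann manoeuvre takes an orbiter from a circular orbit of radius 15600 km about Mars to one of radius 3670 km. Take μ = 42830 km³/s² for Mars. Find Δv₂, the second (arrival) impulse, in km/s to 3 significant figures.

Transfer-ellipse semi-major axis a_t = (r₁ + r₂)/2 = (15600 + 3670)/2 = 9635 km.
Circular speed at r = 3670 km: v_c = √(μ/r) = 3.4162 km/s.
Transfer-orbit speed at the same r (vis-viva, a = a_t): v_t = √[μ(2/r − 1/a_t)] = 4.3469 km/s.
Δv₂ = |v_t − v_c| = |4.3469 − 3.4162| = 0.9307 km/s.

Δv₂ = 0.931 km/s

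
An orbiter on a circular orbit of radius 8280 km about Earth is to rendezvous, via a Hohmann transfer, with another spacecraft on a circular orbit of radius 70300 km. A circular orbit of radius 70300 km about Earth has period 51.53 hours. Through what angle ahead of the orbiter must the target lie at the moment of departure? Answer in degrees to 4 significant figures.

φ = 104.8°

From Kepler's third law T² = 4π²r³/μ at r = 70300 km, T = 51.53 hours = 51.53 × 3600 s = 1.85508×10^5 s: μ = 4π²r³/T² = 3.98566×10^5 km³/s².
Transfer-ellipse semi-major axis a_t = (r₁ + r₂)/2 = (8280 + 70300)/2 = 39290 km.
The half-period of the transfer ellipse is t = π√(a_t³/μ) = 38755 s.
The target's mean motion on its circular orbit is ω₂ = √(μ/r₂³) = 3.3870×10^-5 rad/s.
Angle swept by the target during transfer: ω₂·t = 1.3126 rad = 75.21°.
Arrival is 180° from departure on the ellipse, so φ = 180° − 75.21° = 104.8°.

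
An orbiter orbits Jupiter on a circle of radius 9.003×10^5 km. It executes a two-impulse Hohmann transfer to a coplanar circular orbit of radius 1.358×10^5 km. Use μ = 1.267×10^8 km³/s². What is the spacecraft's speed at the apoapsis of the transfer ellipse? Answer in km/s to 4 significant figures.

v = 6.074 km/s

Semi-major axis of the transfer orbit: a_t = (9.003×10^5 + 1.358×10^5)/2 = 5.1805×10^5 km.
At apoapsis, r = 9.003×10^5 km.
From the vis-viva equation, v = √[μ(2/r − 1/a_t)] = 6.074 km/s.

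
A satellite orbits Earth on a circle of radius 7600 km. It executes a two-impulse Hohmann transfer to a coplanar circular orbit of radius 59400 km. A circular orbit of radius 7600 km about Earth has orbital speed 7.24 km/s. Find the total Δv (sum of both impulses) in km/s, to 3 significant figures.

From the circular-orbit relation v² = μ/r at r = 7600 km: μ = v²r = (7.24)² × 7600 = 3.98374×10^5 km³/s².
Semi-major axis of the transfer orbit: a_t = (7600 + 59400)/2 = 33500 km.
At r₁ the circular-orbit speed is v₁ = √(μ/r₁) = 7.240 km/s.
Transfer-orbit speed at r₁ (v² = μ(2/r − 1/a)): v_p = √[μ(2/r₁ − 1/a_t)] = 9.641 km/s.
First burn Δv₁ = |v_p − v₁| = 2.401 km/s.
Circular speed at r₂: v₂ = √(μ/r₂) = 2.5897 km/s.
Transfer-orbit speed at r₂: v_a = √[μ(2/r₂ − 1/a_t)] = 1.2335 km/s.
Second burn Δv₂ = |v₂ − v_a| = 1.356 km/s.
Total Δv = Δv₁ + Δv₂ = 3.757 km/s.

Δv = 3.76 km/s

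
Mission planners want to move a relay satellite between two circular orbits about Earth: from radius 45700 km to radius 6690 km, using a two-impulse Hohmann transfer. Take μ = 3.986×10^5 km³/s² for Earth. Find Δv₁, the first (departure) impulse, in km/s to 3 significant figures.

Δv₁ = 1.46 km/s

The Hohmann ellipse has a_t = (r₁ + r₂)/2 = 26195 km.
On the circular orbit at r = 45700 km, v_c = √(μ/r) = 2.9533 km/s.
Vis-viva on the transfer ellipse at r = 45700 km gives v_t = √[μ(2/r − 1/a_t)] = 1.4925 km/s.
Δv₁ = |v_t − v_c| = |1.4925 − 2.9533| = 1.461 km/s.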